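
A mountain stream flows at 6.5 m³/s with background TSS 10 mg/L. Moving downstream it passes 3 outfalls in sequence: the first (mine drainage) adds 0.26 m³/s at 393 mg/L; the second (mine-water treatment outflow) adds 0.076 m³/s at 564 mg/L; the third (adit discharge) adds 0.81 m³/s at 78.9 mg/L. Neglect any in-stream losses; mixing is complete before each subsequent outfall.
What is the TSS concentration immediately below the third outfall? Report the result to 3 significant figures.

35.8 mg/L

After outfall 1: Q = 6.500 + 0.2600 = 6.760 m³/s; C = (6.500·10.00 + 0.2600·393.0)/6.760 = 24.73 mg/L.
After outfall 2: Q = 6.760 + 0.07600 = 6.836 m³/s; C = (6.760·24.73 + 0.07600·564.0)/6.836 = 30.73 mg/L.
After outfall 3: Q = 6.836 + 0.8100 = 7.646 m³/s; C = (6.836·30.73 + 0.8100·78.90)/7.646 = 35.83 mg/L.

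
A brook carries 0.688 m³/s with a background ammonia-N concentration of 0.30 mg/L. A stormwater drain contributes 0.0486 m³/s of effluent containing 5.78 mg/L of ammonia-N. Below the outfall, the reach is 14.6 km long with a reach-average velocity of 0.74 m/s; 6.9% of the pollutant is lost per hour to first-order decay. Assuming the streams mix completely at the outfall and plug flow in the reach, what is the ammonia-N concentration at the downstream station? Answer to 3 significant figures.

Mass balance: C = (0.6880·0.3000 + 0.04860·5.780) / 0.7366 = 0.4873/0.7366 = 0.6616 mg/L.
Travel time t = 14.6·1000 / 0.74 = 19730 s = 5.480 h.
6.9%/h lost → k = −ln(1 − 0.069) = 0.07150 h⁻¹.
First-order decay: C = 0.6616·exp(−k·t) = 0.6616·0.6758 = 0.4471 mg/L.

0.447 mg/L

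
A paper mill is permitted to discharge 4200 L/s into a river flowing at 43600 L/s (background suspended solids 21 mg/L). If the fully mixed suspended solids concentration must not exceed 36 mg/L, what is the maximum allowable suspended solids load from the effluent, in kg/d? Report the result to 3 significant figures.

69600 kg/d

Mass balance at the limit: 43600·21.00 + 4200·Cₑ = 47800·36 → Cₑ = 191.7 mg/L.
4200 L/s = 4.200 m³/s. Load = 4.200 m³/s × 191.7 g/m³ × 86 400 s/d = 69570 kg/d.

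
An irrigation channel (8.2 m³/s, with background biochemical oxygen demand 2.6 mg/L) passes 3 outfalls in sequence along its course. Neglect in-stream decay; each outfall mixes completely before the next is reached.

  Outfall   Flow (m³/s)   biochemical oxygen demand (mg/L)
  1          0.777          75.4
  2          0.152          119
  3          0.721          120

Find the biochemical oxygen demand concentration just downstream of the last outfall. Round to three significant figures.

After outfall 1: Q = 8.200 + 0.7770 = 8.977 m³/s; C = (8.200·2.600 + 0.7770·75.40)/8.977 = 8.901 mg/L.
After outfall 2: Q = 8.977 + 0.1520 = 9.129 m³/s; C = (8.977·8.901 + 0.1520·119.0)/9.129 = 10.73 mg/L.
After outfall 3: Q = 9.129 + 0.7210 = 9.850 m³/s; C = (9.129·10.73 + 0.7210·120.0)/9.850 = 18.73 mg/L.

18.7 mg/L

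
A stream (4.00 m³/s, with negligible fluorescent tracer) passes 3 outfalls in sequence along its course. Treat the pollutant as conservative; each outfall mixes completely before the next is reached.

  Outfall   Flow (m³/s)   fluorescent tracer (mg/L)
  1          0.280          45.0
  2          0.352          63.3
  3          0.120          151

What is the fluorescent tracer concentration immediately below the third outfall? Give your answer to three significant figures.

11.2 mg/L

Outfall 1: combined Q = 4.280 m³/s; C = (4.000·0 + 0.2800·45.00)/4.280 = 2.944 mg/L.
Outfall 2: combined Q = 4.632 m³/s; C = (4.280·2.944 + 0.3520·63.30)/4.632 = 7.531 mg/L.
Outfall 3: combined Q = 4.752 m³/s; C = (4.632·7.531 + 0.1200·151.0)/4.752 = 11.15 mg/L.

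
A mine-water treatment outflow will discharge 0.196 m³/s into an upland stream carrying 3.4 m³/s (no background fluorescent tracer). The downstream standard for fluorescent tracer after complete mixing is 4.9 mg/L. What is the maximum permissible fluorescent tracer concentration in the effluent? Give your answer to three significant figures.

At the limit, (Qr·Cr + Qe·Cₑ)/(Qr + Qe) = 4.9:
Cₑ = (3.596·4.9 − 3.400·0) / 0.1960 = 89.90 mg/L.

89.9 mg/L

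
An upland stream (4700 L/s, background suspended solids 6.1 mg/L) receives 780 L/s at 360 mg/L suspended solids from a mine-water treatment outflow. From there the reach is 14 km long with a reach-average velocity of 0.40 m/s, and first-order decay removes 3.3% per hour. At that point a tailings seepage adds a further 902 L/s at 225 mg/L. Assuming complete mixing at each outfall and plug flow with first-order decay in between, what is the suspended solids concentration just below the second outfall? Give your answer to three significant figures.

66.8 mg/L

Mixed concentration C = ΣQC/ΣQ = (4700·6.100 + 780.0·360.0) / 5480 = 309500/5480 = 56.47 mg/L; combined flow 5480 L/s.
Travel time t = 14·1000 / 0.40 = 35000 s = 9.722 h.
3.3%/h lost → k = −ln(1 − 0.033) = 0.03356 h⁻¹.
Decay over the reach: 56.47·exp(−kt) = 56.47·0.7216 = 40.75 mg/L.
At the second outfall, C = (5480·40.75 + 902.0·225.0) / (5480 + 902.0) = 66.79 mg/L.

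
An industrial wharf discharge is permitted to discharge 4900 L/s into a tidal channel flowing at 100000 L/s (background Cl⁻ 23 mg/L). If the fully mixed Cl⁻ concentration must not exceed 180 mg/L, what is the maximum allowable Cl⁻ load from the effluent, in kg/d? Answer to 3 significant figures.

1430000 kg/d

Mass balance at the limit: 100000·23.00 + 4900·Cₑ = 104900·180 → Cₑ = 3384 mg/L.
4900 L/s = 4.900 m³/s. Load = 4.900 m³/s × 3384 g/m³ × 86 400 s/d = 1433000 kg/d.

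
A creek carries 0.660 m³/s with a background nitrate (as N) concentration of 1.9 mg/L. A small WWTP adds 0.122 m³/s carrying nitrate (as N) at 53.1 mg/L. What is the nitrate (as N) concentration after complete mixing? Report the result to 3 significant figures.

Flow-weighted average: C = (0.6600·1.900 + 0.1220·53.10) / 0.7820 = 7.732/0.7820 = 9.888 mg/L.

9.89 mg/L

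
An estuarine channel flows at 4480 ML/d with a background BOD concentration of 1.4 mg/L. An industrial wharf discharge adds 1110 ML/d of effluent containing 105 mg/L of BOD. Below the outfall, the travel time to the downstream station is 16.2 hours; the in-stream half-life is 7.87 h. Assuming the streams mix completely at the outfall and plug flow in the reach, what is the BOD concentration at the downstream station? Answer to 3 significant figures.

Conservation of mass: C = (4480·1.400 + 1110·105.0) / 5590 = 122800/5590 = 21.97 mg/L.
Half-life 7.87 h → k = ln 2 / 7.87 = 0.08807 h⁻¹ = 2.114 d⁻¹.
After decay, C = 21.97 × e^(−kt) = 21.97 × 0.2401 = 5.275 mg/L.

5.27 mg/L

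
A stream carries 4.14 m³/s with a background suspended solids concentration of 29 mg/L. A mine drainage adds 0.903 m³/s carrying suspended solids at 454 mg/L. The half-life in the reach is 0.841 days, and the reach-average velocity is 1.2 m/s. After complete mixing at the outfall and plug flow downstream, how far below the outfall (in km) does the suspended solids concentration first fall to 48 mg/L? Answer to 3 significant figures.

Mass balance: C = (4.140·29.00 + 0.9030·454.0) / 5.043 = 530.0/5.043 = 105.1 mg/L.
Half-life 0.841 d → k = ln 2 / 0.841 = 0.8242 d⁻¹.
Set 105.1·exp(−k·t) = 48 → t = ln(105.1/48)/k = 82160 s = 22.82 h.
Distance = v·t = 1.2·82160 = 98590 m = 98.59 km.

98.6 km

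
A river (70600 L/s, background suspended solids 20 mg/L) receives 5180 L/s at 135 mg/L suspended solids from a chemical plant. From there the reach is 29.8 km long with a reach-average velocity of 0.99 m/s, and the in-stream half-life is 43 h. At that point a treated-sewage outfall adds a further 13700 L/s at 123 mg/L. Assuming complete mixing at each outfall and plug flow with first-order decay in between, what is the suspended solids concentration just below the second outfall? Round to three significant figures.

39.5 mg/L

After mixing, C = (70600·20.00 + 5180·135.0) / 75780 = 2111000/75780 = 27.86 mg/L; combined flow 75780 L/s.
Travel time t = 29.8·1000 / 0.99 = 30100 s = 8.361 h.
Half-life 43 h → k = ln 2 / 43 = 0.01612 h⁻¹ = 0.3869 d⁻¹.
Decay over the reach: 27.86·exp(−kt) = 27.86·0.8739 = 24.35 mg/L.
At the second outfall, C = (75780·24.35 + 13700·123.0) / (75780 + 13700) = 39.45 mg/L.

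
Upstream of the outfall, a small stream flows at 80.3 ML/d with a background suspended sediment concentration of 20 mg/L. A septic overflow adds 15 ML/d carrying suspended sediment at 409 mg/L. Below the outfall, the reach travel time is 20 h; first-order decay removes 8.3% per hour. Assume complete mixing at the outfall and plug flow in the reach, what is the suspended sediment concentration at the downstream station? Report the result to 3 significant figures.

14.4 mg/L

Mass balance: C = (80.30·20.00 + 15.00·409.0) / 95.30 = 7741/95.30 = 81.23 mg/L.
8.3%/h lost → k = −ln(1 − 0.083) = 0.08665 h⁻¹.
After decay, C = 81.23 × e^(−kt) = 81.23 × 0.1768 = 14.36 mg/L.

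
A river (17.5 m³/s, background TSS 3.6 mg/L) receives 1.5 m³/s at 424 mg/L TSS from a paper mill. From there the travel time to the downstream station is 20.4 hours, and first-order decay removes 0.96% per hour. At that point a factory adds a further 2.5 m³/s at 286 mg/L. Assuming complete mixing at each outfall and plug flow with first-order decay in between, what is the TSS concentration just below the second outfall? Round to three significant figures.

60.0 mg/L

Mixed concentration C = ΣQC/ΣQ = (17.50·3.600 + 1.500·424.0) / 19.00 = 699.0/19.00 = 36.79 mg/L; combined flow 19.00 m³/s.
0.96%/h lost → k = −ln(1 − 0.0096) = 0.009646 h⁻¹.
First-order decay: C = 36.79·exp(−k·t) = 36.79·0.8214 = 30.22 mg/L.
Second outfall: C = (19.00·30.22 + 2.500·286.0)/21.50 = 59.96 mg/L.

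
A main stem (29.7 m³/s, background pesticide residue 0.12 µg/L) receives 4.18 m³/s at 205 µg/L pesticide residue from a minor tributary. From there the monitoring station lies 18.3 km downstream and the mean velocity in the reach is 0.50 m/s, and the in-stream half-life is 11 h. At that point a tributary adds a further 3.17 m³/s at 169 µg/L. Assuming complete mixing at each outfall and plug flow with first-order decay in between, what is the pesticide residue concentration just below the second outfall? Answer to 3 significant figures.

26.7 µg/L

Mass balance: C = (29.70·0.1200 + 4.180·205.0) / 33.88 = 860.5/33.88 = 25.40 µg/L; combined flow 33.88 m³/s.
Travel time t = 18.3·1000 / 0.50 = 36600 s = 10.17 h.
Half-life 11 h → k = ln 2 / 11 = 0.06301 h⁻¹ = 1.512 d⁻¹.
Applying C = C₀e^(−kt): 25.40 × 0.5270 = 13.38 µg/L.
Second outfall: C = (33.88·13.38 + 3.170·169.0)/37.05 = 26.70 µg/L.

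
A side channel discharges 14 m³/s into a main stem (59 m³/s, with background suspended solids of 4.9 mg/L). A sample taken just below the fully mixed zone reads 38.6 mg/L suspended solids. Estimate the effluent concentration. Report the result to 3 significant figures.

Mass balance: 59.00·4.900 + 14.00·Cₑ = 73.00·38.60
→ Cₑ = (73.00·38.60 − 59.00·4.900) / 14.00 = 180.6 mg/L.

181 mg/L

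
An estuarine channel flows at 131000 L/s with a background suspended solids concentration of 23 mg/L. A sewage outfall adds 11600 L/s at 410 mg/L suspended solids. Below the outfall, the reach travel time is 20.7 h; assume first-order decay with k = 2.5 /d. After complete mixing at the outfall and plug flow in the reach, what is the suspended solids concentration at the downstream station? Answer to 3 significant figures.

Mixed concentration C = ΣQC/ΣQ = (131000·23.00 + 11600·410.0) / 142600 = 7769000/142600 = 54.48 mg/L.
First-order decay: C = 54.48·exp(−k·t) = 54.48·0.1158 = 6.307 mg/L.

6.31 mg/L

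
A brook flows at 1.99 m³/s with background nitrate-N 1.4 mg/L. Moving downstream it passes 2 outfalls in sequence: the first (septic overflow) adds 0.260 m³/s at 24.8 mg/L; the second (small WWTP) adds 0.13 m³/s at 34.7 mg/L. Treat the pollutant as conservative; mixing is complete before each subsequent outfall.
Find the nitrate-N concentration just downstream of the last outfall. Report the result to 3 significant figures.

Outfall 1: combined Q = 2.250 m³/s; C = (1.990·1.400 + 0.2600·24.80)/2.250 = 4.104 mg/L.
Outfall 2: combined Q = 2.380 m³/s; C = (2.250·4.104 + 0.1300·34.70)/2.380 = 5.775 mg/L.

5.78 mg/L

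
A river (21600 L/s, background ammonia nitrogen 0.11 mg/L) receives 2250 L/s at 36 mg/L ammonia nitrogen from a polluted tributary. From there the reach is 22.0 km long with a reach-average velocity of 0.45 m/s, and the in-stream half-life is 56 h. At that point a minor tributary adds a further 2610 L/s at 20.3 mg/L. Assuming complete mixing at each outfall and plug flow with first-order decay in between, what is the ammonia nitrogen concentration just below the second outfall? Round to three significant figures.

4.67 mg/L

Mass balance: C = (21600·0.1100 + 2250·36.00) / 23850 = 83380/23850 = 3.496 mg/L; combined flow 23850 L/s.
Travel time t = 22.0·1000 / 0.45 = 48890 s = 13.58 h.
Half-life 56 h → k = ln 2 / 56 = 0.01238 h⁻¹ = 0.2971 d⁻¹.
First-order decay: C = 3.496·exp(−k·t) = 3.496·0.8453 = 2.955 mg/L.
Second outfall: C = (23850·2.955 + 2610·20.30)/26460 = 4.666 mg/L.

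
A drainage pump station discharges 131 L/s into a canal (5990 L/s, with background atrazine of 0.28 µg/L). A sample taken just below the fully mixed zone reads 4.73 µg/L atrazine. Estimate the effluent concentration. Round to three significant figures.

208 µg/L

Mass balance: 5990·0.2800 + 131.0·Cₑ = 6121·4.730
→ Cₑ = (6121·4.730 − 5990·0.2800) / 131.0 = 208.2 µg/L.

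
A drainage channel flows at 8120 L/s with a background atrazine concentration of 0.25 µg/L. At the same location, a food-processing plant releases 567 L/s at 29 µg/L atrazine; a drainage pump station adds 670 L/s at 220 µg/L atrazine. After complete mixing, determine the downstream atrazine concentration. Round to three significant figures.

17.7 µg/L

After mixing, C = (8120·0.2500 + 567.0·29.00 + 670.0·220.0) / 9357 = 165900/9357 = 17.73 µg/L.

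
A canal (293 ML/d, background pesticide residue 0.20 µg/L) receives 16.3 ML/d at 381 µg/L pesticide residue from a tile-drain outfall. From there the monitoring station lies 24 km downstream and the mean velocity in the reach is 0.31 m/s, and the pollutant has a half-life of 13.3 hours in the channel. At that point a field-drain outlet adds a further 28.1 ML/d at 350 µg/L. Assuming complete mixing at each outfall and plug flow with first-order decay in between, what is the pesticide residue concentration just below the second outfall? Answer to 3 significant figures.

35.2 µg/L

Conservation of mass: C = (293.0·0.2000 + 16.30·381.0) / 309.3 = 6269/309.3 = 20.27 µg/L; combined flow 309.3 ML/d.
Travel time t = 24·1000 / 0.31 = 77420 s = 21.51 h.
Half-life 13.3 h → k = ln 2 / 13.3 = 0.05212 h⁻¹ = 1.251 d⁻¹.
Decay over the reach: 20.27·exp(−kt) = 20.27·0.3260 = 6.608 µg/L.
Second outfall: C = (309.3·6.608 + 28.10·350.0)/337.4 = 35.21 µg/L.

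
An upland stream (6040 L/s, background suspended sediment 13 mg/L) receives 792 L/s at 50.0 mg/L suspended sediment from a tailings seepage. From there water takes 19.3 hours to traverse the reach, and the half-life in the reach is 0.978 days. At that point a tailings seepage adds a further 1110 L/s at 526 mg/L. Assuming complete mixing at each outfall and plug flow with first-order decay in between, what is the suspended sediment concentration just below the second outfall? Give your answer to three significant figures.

81.9 mg/L

Mass balance: C = (6040·13.00 + 792.0·50.00) / 6832 = 118100/6832 = 17.29 mg/L; combined flow 6832 L/s.
Half-life 0.978 d → k = ln 2 / 0.978 = 0.7087 d⁻¹.
Applying C = C₀e^(−kt): 17.29 × 0.5656 = 9.778 mg/L.
Second outfall: C = (6832·9.778 + 1110·526.0)/7942 = 81.93 mg/L.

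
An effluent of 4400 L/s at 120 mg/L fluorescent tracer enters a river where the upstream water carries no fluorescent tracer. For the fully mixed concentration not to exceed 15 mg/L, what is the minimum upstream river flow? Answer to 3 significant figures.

Set C_mix = 15: (Q·0 + 4400·120.0) / (Q + 4400) = 15
→ Q = 4400·(120.0 − 15)/(15 − 0) = 30800 L/s.

30800 L/s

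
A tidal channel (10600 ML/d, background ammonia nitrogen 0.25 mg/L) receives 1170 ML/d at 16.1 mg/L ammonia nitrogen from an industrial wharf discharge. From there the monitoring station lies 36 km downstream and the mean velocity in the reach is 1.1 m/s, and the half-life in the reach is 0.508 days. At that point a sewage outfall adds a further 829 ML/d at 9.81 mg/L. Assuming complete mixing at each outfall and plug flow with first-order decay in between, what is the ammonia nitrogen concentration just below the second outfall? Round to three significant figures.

Mass balance: C = (10600·0.2500 + 1170·16.10) / 11770 = 21490/11770 = 1.826 mg/L; combined flow 11770 ML/d.
Travel time t = 36·1000 / 1.1 = 32730 s = 9.091 h.
Half-life 0.508 d → k = ln 2 / 0.508 = 1.364 d⁻¹.
First-order decay: C = 1.826·exp(−k·t) = 1.826·0.5964 = 1.089 mg/L.
At the second outfall, C = (11770·1.089 + 829.0·9.810) / (11770 + 829.0) = 1.663 mg/L.

1.66 mg/L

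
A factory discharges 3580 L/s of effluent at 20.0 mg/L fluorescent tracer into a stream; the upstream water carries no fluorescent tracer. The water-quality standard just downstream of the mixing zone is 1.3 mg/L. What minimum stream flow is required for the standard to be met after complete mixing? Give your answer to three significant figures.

Set C_mix = 1.3: (Q·0 + 3580·20.00) / (Q + 3580) = 1.3
→ Q = 3580·(20.00 − 1.3)/(1.3 − 0) = 51500 L/s.

51500 L/s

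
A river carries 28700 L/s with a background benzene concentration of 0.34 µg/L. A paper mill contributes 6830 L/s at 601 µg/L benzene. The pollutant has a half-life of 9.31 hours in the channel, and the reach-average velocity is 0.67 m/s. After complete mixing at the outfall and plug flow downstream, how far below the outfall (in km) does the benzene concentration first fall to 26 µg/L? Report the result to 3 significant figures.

Mass balance: C = (28700·0.3400 + 6830·601.0) / 35530 = 4115000/35530 = 115.8 µg/L.
Half-life 9.31 h → k = ln 2 / 9.31 = 0.07445 h⁻¹ = 1.787 d⁻¹.
Set 115.8·exp(−k·t) = 26 → t = ln(115.8/26)/k = 72230 s = 20.06 h.
Distance = v·t = 0.67·72230 = 48390 m = 48.39 km.

48.4 km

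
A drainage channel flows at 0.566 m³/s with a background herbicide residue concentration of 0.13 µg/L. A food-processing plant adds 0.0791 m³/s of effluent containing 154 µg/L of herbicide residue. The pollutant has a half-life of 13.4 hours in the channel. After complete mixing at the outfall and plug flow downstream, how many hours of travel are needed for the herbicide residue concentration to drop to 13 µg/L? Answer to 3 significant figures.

Mass balance: C = (0.5660·0.1300 + 0.07910·154.0) / 0.6451 = 12.25/0.6451 = 19.00 µg/L.
Half-life 13.4 h → k = ln 2 / 13.4 = 0.05173 h⁻¹ = 1.241 d⁻¹.
19.00·exp(−k·t) = 13 → t = ln(19.00/13)/k = 26400 s = 7.333 h.

7.33 h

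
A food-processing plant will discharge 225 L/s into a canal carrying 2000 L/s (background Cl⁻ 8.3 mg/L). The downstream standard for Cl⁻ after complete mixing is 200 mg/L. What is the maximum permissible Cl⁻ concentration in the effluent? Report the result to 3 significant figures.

1900 mg/L

At the limit, (Qr·Cr + Qe·Cₑ)/(Qr + Qe) = 200:
Cₑ = (2225·200 − 2000·8.300) / 225.0 = 1904 mg/L.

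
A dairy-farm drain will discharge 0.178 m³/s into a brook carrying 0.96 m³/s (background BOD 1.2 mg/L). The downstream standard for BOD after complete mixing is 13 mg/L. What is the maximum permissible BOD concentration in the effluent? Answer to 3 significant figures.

At the limit, (Qr·Cr + Qe·Cₑ)/(Qr + Qe) = 13:
Cₑ = (1.138·13 − 0.9600·1.200) / 0.1780 = 76.64 mg/L.

76.6 mg/L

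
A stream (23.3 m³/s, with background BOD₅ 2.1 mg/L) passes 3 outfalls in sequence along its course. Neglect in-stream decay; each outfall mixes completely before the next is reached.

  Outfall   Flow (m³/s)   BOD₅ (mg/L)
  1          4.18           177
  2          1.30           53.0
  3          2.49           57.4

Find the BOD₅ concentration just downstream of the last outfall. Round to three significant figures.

32.0 mg/L

After outfall 1: Q = 23.30 + 4.180 = 27.48 m³/s; C = (23.30·2.100 + 4.180·177.0)/27.48 = 28.70 mg/L.
After outfall 2: Q = 27.48 + 1.300 = 28.78 m³/s; C = (27.48·28.70 + 1.300·53.00)/28.78 = 29.80 mg/L.
After outfall 3: Q = 28.78 + 2.490 = 31.27 m³/s; C = (28.78·29.80 + 2.490·57.40)/31.27 = 32.00 mg/L.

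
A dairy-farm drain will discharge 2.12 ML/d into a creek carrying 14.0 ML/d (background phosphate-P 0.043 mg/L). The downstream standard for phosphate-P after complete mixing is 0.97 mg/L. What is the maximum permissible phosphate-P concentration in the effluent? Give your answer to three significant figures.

At the limit, (Qr·Cr + Qe·Cₑ)/(Qr + Qe) = 0.97:
Cₑ = (16.12·0.97 − 14.00·0.04300) / 2.120 = 7.092 mg/L.

7.09 mg/L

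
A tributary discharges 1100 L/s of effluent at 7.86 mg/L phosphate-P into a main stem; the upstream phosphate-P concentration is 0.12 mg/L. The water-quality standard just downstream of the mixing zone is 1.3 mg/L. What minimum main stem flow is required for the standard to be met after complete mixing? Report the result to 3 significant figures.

Set C_mix = 1.3: (Q·0.1200 + 1100·7.860) / (Q + 1100) = 1.3
→ Q = 1100·(7.860 − 1.3)/(1.3 − 0.1200) = 6115 L/s.

6120 L/s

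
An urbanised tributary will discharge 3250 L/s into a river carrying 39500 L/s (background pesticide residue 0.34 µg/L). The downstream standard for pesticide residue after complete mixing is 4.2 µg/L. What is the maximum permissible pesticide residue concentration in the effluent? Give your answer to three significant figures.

51.1 µg/L

At the limit, (Qr·Cr + Qe·Cₑ)/(Qr + Qe) = 4.2:
Cₑ = (42750·4.2 − 39500·0.3400) / 3250 = 51.11 µg/L.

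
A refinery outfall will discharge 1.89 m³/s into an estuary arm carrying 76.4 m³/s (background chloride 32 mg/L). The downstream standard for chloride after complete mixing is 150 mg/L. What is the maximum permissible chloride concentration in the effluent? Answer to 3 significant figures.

At the limit, (Qr·Cr + Qe·Cₑ)/(Qr + Qe) = 150:
Cₑ = (78.29·150 − 76.40·32.00) / 1.890 = 4920 mg/L.

4920 mg/L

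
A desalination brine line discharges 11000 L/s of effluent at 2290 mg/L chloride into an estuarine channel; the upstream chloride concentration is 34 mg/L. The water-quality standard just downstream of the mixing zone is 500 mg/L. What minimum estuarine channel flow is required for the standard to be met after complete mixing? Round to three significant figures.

42300 L/s

Set C_mix = 500: (Q·34.00 + 11000·2290) / (Q + 11000) = 500
→ Q = 11000·(2290 − 500)/(500 − 34.00) = 42250 L/s.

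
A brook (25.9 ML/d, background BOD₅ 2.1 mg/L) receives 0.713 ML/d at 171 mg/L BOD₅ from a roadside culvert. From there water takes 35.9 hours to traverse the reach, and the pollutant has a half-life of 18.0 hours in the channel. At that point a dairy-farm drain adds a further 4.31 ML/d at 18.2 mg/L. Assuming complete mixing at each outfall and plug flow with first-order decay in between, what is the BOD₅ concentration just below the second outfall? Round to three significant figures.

Conservation of mass: C = (25.90·2.100 + 0.7130·171.0) / 26.61 = 176.3/26.61 = 6.625 mg/L; combined flow 26.61 ML/d.
Half-life 18.0 h → k = ln 2 / 18.0 = 0.03851 h⁻¹ = 0.9242 d⁻¹.
After decay, C = 6.625 × e^(−kt) = 6.625 × 0.2510 = 1.663 mg/L.
Second outfall: C = (26.61·1.663 + 4.310·18.20)/30.92 = 3.968 mg/L.

3.97 mg/L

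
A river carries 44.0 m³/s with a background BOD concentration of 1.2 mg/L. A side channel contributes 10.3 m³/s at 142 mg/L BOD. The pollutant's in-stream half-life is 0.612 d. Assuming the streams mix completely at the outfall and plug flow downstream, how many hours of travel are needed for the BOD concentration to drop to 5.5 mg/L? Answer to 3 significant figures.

Mass balance: C = (44.00·1.200 + 10.30·142.0) / 54.30 = 1515/54.30 = 27.91 mg/L.
Half-life 0.612 d → k = ln 2 / 0.612 = 1.133 d⁻¹.
27.91·exp(−k·t) = 5.5 → t = ln(27.91/5.5)/k = 123900 s = 34.42 h.

34.4 h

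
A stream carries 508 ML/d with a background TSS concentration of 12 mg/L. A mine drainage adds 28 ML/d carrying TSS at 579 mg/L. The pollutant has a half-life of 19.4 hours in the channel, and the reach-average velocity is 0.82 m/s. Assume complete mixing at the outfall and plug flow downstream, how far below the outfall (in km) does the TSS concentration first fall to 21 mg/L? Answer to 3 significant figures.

Mass balance: C = (508.0·12.00 + 28.00·579.0) / 536.0 = 22310/536.0 = 41.62 mg/L.
Half-life 19.4 h → k = ln 2 / 19.4 = 0.03573 h⁻¹ = 0.8575 d⁻¹.
Set 41.62·exp(−k·t) = 21 → t = ln(41.62/21)/k = 68920 s = 19.15 h.
Distance = v·t = 0.82·68920 = 56520 m = 56.52 km.

56.5 km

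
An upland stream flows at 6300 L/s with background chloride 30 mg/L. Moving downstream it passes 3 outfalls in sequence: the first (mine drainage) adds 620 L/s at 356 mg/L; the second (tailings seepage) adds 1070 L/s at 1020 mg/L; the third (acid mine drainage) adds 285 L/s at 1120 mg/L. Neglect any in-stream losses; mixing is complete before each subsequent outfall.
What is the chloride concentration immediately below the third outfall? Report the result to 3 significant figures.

Below outfall 1: Q → 6920 L/s, C = (6300·30.00 + 620.0·356.0)/6920 = 59.21 mg/L.
Below outfall 2: Q → 7990 L/s, C = (6920·59.21 + 1070·1020)/7990 = 187.9 mg/L.
Below outfall 3: Q → 8275 L/s, C = (7990·187.9 + 285.0·1120)/8275 = 220.0 mg/L.

220 mg/L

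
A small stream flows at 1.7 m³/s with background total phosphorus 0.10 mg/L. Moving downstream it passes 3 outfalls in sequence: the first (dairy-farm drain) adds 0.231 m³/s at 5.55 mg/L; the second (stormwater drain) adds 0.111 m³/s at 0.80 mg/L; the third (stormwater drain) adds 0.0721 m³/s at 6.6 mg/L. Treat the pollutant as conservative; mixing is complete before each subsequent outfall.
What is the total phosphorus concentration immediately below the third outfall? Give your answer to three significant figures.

0.954 mg/L

Below outfall 1: Q → 1.931 m³/s, C = (1.700·0.1000 + 0.2310·5.550)/1.931 = 0.7520 mg/L.
Below outfall 2: Q → 2.042 m³/s, C = (1.931·0.7520 + 0.1110·0.8000)/2.042 = 0.7546 mg/L.
Below outfall 3: Q → 2.114 m³/s, C = (2.042·0.7546 + 0.07210·6.600)/2.114 = 0.9539 mg/L.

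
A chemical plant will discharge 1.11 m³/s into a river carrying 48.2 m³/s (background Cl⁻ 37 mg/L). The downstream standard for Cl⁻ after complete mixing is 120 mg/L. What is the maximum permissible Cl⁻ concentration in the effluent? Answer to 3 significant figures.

3720 mg/L

At the limit, (Qr·Cr + Qe·Cₑ)/(Qr + Qe) = 120:
Cₑ = (49.31·120 − 48.20·37.00) / 1.110 = 3724 mg/L.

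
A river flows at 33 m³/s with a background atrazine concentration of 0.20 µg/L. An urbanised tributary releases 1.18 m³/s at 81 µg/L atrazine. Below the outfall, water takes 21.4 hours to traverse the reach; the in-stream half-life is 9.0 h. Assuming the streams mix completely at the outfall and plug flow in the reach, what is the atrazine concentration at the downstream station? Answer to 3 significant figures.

Conservation of mass: C = (33.00·0.2000 + 1.180·81.00) / 34.18 = 102.2/34.18 = 2.989 µg/L.
Half-life 9.0 h → k = ln 2 / 9.0 = 0.07702 h⁻¹ = 1.848 d⁻¹.
First-order decay: C = 2.989·exp(−k·t) = 2.989·0.1924 = 0.5752 µg/L.

0.575 µg/L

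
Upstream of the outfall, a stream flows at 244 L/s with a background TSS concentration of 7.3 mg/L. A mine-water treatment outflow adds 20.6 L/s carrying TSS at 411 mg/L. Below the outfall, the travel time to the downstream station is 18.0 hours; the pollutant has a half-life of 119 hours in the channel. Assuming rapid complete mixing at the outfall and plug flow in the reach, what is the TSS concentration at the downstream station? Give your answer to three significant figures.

34.9 mg/L

Mixed concentration C = ΣQC/ΣQ = (244.0·7.300 + 20.60·411.0) / 264.6 = 10250/264.6 = 38.73 mg/L.
Half-life 119 h → k = ln 2 / 119 = 0.005825 h⁻¹ = 0.1398 d⁻¹.
First-order decay: C = 38.73·exp(−k·t) = 38.73·0.9005 = 34.87 mg/L.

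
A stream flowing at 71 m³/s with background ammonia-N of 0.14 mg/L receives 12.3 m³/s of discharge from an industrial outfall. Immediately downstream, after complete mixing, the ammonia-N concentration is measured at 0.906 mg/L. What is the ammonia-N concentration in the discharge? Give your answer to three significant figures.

5.33 mg/L

Mass balance: 71.00·0.1400 + 12.30·Cₑ = 83.30·0.9060
→ Cₑ = (83.30·0.9060 − 71.00·0.1400) / 12.30 = 5.328 mg/L.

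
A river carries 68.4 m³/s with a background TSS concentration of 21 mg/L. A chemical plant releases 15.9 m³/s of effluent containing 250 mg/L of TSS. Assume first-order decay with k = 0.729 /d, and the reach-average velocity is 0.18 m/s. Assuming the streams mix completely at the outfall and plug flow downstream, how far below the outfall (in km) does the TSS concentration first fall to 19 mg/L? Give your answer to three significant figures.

26.0 km

Mass balance: C = (68.40·21.00 + 15.90·250.0) / 84.30 = 5411/84.30 = 64.19 mg/L.
Set 64.19·exp(−k·t) = 19 → t = ln(64.19/19)/k = 144300 s = 40.08 h.
Distance = v·t = 0.18·144300 = 25970 m = 25.97 km.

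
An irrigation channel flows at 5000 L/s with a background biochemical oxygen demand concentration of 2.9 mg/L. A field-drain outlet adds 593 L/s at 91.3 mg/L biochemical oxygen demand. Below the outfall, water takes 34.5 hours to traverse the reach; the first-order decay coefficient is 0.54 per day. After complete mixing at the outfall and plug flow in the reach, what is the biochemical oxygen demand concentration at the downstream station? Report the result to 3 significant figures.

Mass balance: C = (5000·2.900 + 593.0·91.30) / 5593 = 68640/5593 = 12.27 mg/L.
Decay over the reach: 12.27·exp(−kt) = 12.27·0.4601 = 5.647 mg/L.

5.65 mg/L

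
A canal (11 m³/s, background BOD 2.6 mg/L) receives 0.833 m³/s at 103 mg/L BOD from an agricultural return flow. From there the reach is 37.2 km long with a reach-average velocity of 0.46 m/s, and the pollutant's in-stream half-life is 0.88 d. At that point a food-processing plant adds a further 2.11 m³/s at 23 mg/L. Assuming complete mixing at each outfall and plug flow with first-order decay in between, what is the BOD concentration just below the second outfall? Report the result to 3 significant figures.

7.41 mg/L

Flow-weighted average: C = (11.00·2.600 + 0.8330·103.0) / 11.83 = 114.4/11.83 = 9.668 mg/L; combined flow 11.83 m³/s.
Travel time t = 37.2·1000 / 0.46 = 80870 s = 22.46 h.
Half-life 0.88 d → k = ln 2 / 0.88 = 0.7877 d⁻¹.
Decay over the reach: 9.668·exp(−kt) = 9.668·0.4784 = 4.625 mg/L.
At the second outfall, C = (11.83·4.625 + 2.110·23.00) / (11.83 + 2.110) = 7.406 mg/L.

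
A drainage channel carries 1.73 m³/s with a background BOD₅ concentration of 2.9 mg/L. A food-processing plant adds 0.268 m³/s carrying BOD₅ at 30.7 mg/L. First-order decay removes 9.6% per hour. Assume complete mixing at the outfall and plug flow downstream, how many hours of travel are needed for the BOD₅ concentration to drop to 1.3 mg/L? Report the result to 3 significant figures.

Flow-weighted average: C = (1.730·2.900 + 0.2680·30.70) / 1.998 = 13.24/1.998 = 6.629 mg/L.
9.6%/h lost → k = −ln(1 − 0.096) = 0.1009 h⁻¹.
6.629·exp(−k·t) = 1.3 → t = ln(6.629/1.3)/k = 58110 s = 16.14 h.

16.1 h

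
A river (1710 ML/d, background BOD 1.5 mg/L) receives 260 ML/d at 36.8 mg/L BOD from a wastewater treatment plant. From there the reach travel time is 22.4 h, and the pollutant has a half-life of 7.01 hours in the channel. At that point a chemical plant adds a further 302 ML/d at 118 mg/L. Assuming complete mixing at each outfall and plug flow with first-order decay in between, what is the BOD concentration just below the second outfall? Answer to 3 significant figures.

16.3 mg/L

After mixing, C = (1710·1.500 + 260.0·36.80) / 1970 = 12130/1970 = 6.159 mg/L; combined flow 1970 ML/d.
Half-life 7.01 h → k = ln 2 / 7.01 = 0.09888 h⁻¹ = 2.373 d⁻¹.
Applying C = C₀e^(−kt): 6.159 × 0.1092 = 0.6723 mg/L.
At the second outfall, C = (1970·0.6723 + 302.0·118.0) / (1970 + 302.0) = 16.27 mg/L.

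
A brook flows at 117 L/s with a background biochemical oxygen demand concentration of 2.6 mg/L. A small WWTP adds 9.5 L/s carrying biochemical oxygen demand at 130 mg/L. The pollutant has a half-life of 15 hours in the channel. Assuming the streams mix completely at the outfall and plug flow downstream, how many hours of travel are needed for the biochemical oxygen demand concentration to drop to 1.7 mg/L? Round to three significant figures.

Flow-weighted average: C = (117.0·2.600 + 9.500·130.0) / 126.5 = 1539/126.5 = 12.17 mg/L.
Half-life 15 h → k = ln 2 / 15 = 0.04621 h⁻¹ = 1.109 d⁻¹.
12.17·exp(−k·t) = 1.7 → t = ln(12.17/1.7)/k = 153300 s = 42.59 h.

42.6 h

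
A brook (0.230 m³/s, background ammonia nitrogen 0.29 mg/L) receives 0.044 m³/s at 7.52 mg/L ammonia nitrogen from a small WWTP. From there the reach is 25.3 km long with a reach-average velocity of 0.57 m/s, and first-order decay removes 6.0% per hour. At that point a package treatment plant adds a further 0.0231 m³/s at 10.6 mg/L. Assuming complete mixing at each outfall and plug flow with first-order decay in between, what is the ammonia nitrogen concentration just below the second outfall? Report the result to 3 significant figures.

Mixed concentration C = ΣQC/ΣQ = (0.2300·0.2900 + 0.04400·7.520) / 0.2740 = 0.3976/0.2740 = 1.451 mg/L; combined flow 0.2740 m³/s.
Travel time t = 25.3·1000 / 0.57 = 44390 s = 12.33 h.
6.0%/h lost → k = −ln(1 − 0.06) = 0.06188 h⁻¹.
First-order decay: C = 1.451·exp(−k·t) = 1.451·0.4663 = 0.6766 mg/L.
At the second outfall, C = (0.2740·0.6766 + 0.02310·10.60) / (0.2740 + 0.02310) = 1.448 mg/L.

1.45 mg/L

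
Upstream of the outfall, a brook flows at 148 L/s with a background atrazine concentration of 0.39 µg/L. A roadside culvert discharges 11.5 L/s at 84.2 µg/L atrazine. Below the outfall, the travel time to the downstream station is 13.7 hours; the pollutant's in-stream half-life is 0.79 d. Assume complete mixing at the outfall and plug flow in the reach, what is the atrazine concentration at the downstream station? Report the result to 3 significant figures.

Mixed concentration C = ΣQC/ΣQ = (148.0·0.3900 + 11.50·84.20) / 159.5 = 1026/159.5 = 6.433 µg/L.
Half-life 0.79 d → k = ln 2 / 0.79 = 0.8774 d⁻¹.
First-order decay: C = 6.433·exp(−k·t) = 6.433·0.6060 = 3.898 µg/L.

3.90 µg/L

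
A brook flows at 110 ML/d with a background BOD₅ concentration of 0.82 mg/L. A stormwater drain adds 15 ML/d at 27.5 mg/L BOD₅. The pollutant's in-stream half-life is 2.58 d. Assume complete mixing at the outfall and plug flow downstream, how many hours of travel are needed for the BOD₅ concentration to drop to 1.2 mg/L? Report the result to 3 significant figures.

Flow-weighted average: C = (110.0·0.8200 + 15.00·27.50) / 125.0 = 502.7/125.0 = 4.022 mg/L.
Half-life 2.58 d → k = ln 2 / 2.58 = 0.2687 d⁻¹.
4.022·exp(−k·t) = 1.2 → t = ln(4.022/1.2)/k = 388900 s = 108.0 h.

108 h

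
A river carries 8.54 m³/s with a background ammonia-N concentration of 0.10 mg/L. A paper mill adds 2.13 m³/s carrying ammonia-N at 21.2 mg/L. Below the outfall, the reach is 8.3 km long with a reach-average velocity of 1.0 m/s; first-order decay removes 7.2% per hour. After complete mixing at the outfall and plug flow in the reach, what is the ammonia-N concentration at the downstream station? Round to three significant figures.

Mixed concentration C = ΣQC/ΣQ = (8.540·0.1000 + 2.130·21.20) / 10.67 = 46.01/10.67 = 4.312 mg/L.
Travel time t = 8.3·1000 / 1.0 = 8300 s = 2.306 h.
7.2%/h lost → k = −ln(1 − 0.072) = 0.07472 h⁻¹.
Applying C = C₀e^(−kt): 4.312 × 0.8417 = 3.630 mg/L.

3.63 mg/L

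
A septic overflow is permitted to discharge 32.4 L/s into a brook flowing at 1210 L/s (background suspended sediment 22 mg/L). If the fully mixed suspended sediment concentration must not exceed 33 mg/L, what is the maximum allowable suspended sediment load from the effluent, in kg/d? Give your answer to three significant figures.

Mass balance at the limit: 1210·22.00 + 32.40·Cₑ = 1242·33 → Cₑ = 443.8 mg/L.
32.40 L/s = 0.03240 m³/s. Load = 0.03240 m³/s × 443.8 g/m³ × 86 400 s/d = 1242 kg/d.

1240 kg/d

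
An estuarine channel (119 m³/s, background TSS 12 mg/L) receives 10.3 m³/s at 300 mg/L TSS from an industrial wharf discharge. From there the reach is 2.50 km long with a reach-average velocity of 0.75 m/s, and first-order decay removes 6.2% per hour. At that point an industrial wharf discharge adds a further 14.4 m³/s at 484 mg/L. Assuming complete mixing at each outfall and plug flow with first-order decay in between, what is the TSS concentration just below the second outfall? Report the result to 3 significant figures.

Mass balance: C = (119.0·12.00 + 10.30·300.0) / 129.3 = 4518/129.3 = 34.94 mg/L; combined flow 129.3 m³/s.
Travel time t = 2.50·1000 / 0.75 = 3333 s = 0.9259 h.
6.2%/h lost → k = −ln(1 − 0.062) = 0.06401 h⁻¹.
After decay, C = 34.94 × e^(−kt) = 34.94 × 0.9425 = 32.93 mg/L.
Second outfall: C = (129.3·32.93 + 14.40·484.0)/143.7 = 78.13 mg/L.

78.1 mg/L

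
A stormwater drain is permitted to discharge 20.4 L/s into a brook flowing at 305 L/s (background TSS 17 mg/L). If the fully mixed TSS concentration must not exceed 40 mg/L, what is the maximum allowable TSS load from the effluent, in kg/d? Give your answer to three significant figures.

677 kg/d

Mass balance at the limit: 305.0·17.00 + 20.40·Cₑ = 325.4·40 → Cₑ = 383.9 mg/L.
20.40 L/s = 0.02040 m³/s. Load = 0.02040 m³/s × 383.9 g/m³ × 86 400 s/d = 676.6 kg/d.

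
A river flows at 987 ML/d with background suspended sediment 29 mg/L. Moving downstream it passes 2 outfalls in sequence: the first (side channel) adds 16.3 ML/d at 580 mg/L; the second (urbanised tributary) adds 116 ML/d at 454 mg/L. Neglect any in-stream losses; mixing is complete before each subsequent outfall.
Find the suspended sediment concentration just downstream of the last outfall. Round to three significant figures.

81.1 mg/L

Below outfall 1: Q → 1003 ML/d, C = (987.0·29.00 + 16.30·580.0)/1003 = 37.95 mg/L.
Below outfall 2: Q → 1119 ML/d, C = (1003·37.95 + 116.0·454.0)/1119 = 81.07 mg/L.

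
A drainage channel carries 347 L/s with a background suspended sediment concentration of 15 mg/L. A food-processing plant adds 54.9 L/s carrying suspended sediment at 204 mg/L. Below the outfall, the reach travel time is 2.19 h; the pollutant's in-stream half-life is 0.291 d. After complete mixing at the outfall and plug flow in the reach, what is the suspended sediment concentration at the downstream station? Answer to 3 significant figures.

Mass balance: C = (347.0·15.00 + 54.90·204.0) / 401.9 = 16400/401.9 = 40.82 mg/L.
Half-life 0.291 d → k = ln 2 / 0.291 = 2.382 d⁻¹.
After decay, C = 40.82 × e^(−kt) = 40.82 × 0.8046 = 32.84 mg/L.

32.8 mg/L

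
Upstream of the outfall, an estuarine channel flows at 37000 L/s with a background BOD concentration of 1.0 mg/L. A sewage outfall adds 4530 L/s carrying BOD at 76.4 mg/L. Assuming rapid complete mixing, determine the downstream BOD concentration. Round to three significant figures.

9.22 mg/L

Conservation of mass: C = (37000·1.000 + 4530·76.40) / 41530 = 383100/41530 = 9.224 mg/L.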